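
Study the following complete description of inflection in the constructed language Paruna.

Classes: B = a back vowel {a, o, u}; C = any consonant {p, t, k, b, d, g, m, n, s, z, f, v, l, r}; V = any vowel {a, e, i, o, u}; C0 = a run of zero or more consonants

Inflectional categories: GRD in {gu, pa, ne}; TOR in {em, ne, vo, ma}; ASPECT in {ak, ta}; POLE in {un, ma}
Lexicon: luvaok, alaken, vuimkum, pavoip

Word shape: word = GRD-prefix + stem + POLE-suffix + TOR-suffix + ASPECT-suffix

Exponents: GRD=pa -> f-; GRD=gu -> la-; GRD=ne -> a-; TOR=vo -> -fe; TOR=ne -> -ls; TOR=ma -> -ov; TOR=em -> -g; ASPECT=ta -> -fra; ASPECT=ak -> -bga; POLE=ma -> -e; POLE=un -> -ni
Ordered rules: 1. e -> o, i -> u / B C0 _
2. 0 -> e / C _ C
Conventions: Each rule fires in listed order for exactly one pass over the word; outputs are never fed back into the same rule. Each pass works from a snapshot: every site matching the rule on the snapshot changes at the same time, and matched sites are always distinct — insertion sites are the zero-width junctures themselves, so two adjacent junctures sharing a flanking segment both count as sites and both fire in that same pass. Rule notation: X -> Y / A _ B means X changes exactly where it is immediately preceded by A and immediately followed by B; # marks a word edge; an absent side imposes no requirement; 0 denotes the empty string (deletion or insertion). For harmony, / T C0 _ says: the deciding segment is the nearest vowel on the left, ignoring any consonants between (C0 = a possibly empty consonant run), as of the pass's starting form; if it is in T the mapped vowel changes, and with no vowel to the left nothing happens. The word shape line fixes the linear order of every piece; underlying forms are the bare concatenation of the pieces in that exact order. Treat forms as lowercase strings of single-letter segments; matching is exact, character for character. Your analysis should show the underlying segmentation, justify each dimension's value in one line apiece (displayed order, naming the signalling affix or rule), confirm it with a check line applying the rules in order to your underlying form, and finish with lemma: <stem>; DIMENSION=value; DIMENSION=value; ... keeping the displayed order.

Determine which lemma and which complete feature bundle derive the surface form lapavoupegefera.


underlying: la-pavoip-e-g-fra
GRD=gu - signalled by the affix la-
TOR=em - signalled by the affix -g
ASPECT=ta - signalled by the affix -fra
POLE=ma - signalled by the affix -e
check: lapavoipegfra -> lapavoupegfra -> lapavoupegefera
lemma: pavoip; GRD=gu; TOR=em; ASPECT=ta; POLE=ma


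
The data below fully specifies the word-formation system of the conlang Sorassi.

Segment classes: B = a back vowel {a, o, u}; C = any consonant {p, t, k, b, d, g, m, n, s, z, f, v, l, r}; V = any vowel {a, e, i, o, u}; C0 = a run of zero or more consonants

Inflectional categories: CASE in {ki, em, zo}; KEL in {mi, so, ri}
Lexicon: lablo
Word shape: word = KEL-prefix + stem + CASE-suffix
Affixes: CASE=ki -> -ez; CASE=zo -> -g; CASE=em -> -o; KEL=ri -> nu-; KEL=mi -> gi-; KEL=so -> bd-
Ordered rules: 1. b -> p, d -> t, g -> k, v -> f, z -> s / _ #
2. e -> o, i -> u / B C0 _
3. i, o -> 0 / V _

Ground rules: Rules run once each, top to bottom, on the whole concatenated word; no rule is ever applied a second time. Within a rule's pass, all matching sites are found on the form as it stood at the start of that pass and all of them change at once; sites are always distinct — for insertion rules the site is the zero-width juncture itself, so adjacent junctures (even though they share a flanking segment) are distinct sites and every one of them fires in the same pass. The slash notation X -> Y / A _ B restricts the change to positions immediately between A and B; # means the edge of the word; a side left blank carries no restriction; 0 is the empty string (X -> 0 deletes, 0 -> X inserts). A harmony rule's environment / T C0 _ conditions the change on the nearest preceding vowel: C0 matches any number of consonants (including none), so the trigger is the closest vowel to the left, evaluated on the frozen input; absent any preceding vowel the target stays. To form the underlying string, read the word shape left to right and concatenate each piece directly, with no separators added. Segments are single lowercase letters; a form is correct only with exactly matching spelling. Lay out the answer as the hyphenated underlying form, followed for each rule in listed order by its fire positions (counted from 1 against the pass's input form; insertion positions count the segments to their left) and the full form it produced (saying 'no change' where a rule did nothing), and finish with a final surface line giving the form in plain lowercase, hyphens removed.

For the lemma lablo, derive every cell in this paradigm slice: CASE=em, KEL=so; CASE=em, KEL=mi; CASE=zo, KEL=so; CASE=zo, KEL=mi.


cell CASE=em, KEL=so:
underlying: bd-lablo-o
1. b -> p, d -> t, g -> k, v -> f, z -> s / _ #: no change
2. e -> o, i -> u / B C0 _: no change
3. i, o -> 0 / V _: fires at position(s) 8: bdlablo
surface: bdlablo

cell CASE=em, KEL=mi:
underlying: gi-lablo-o
1. b -> p, d -> t, g -> k, v -> f, z -> s / _ #: no change
2. e -> o, i -> u / B C0 _: no change
3. i, o -> 0 / V _: fires at position(s) 8: gilablo
surface: gilablo

cell CASE=zo, KEL=so:
underlying: bd-lablo-g
1. b -> p, d -> t, g -> k, v -> f, z -> s / _ #: fires at position(s) 8: bdlablok
2. e -> o, i -> u / B C0 _: no change
3. i, o -> 0 / V _: no change
surface: bdlablok

cell CASE=zo, KEL=mi:
underlying: gi-lablo-g
1. b -> p, d -> t, g -> k, v -> f, z -> s / _ #: fires at position(s) 8: gilablok
2. e -> o, i -> u / B C0 _: no change
3. i, o -> 0 / V _: no change
surface: gilablok


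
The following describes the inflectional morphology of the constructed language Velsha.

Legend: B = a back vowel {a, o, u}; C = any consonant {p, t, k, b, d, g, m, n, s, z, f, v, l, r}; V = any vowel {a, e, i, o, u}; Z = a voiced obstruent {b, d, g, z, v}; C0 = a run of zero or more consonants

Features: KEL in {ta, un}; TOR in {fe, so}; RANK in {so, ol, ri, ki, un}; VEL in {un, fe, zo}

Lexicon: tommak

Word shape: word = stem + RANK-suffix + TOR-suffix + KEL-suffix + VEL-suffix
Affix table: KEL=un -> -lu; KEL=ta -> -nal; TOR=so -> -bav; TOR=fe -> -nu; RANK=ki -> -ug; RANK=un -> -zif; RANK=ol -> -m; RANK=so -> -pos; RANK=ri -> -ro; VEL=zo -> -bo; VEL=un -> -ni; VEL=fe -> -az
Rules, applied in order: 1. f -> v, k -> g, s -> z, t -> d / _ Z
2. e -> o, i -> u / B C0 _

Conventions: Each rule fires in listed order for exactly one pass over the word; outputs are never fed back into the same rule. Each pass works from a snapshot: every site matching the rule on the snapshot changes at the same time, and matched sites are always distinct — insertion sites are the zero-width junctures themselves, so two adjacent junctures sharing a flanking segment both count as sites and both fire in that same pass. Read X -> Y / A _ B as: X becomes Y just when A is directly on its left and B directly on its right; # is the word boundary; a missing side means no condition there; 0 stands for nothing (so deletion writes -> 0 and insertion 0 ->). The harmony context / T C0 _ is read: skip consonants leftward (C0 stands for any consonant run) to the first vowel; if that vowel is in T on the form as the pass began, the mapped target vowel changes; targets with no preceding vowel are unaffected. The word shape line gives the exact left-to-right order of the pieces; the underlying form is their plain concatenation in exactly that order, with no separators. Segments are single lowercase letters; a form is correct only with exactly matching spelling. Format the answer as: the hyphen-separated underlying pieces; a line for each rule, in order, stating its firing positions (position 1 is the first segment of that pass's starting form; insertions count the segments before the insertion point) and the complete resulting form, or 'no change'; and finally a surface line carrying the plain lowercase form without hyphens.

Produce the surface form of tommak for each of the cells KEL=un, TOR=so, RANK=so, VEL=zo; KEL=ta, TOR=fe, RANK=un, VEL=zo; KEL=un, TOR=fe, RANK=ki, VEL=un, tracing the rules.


cell KEL=un, TOR=so, RANK=so, VEL=zo:
underlying: tommak-pos-bav-lu-bo
1. f -> v, k -> g, s -> z, t -> d / _ Z: fires at position(s) 9: tommakpozbavlubo
2. e -> o, i -> u / B C0 _: no change
surface: tommakpozbavlubo

cell KEL=ta, TOR=fe, RANK=un, VEL=zo:
underlying: tommak-zif-nu-nal-bo
1. f -> v, k -> g, s -> z, t -> d / _ Z: fires at position(s) 6: tommagzifnunalbo
2. e -> o, i -> u / B C0 _: fires at position(s) 8: tommagzufnunalbo
surface: tommagzufnunalbo

cell KEL=un, TOR=fe, RANK=ki, VEL=un:
underlying: tommak-ug-nu-lu-ni
1. f -> v, k -> g, s -> z, t -> d / _ Z: no change
2. e -> o, i -> u / B C0 _: fires at position(s) 14: tommakugnulunu
surface: tommakugnulunu


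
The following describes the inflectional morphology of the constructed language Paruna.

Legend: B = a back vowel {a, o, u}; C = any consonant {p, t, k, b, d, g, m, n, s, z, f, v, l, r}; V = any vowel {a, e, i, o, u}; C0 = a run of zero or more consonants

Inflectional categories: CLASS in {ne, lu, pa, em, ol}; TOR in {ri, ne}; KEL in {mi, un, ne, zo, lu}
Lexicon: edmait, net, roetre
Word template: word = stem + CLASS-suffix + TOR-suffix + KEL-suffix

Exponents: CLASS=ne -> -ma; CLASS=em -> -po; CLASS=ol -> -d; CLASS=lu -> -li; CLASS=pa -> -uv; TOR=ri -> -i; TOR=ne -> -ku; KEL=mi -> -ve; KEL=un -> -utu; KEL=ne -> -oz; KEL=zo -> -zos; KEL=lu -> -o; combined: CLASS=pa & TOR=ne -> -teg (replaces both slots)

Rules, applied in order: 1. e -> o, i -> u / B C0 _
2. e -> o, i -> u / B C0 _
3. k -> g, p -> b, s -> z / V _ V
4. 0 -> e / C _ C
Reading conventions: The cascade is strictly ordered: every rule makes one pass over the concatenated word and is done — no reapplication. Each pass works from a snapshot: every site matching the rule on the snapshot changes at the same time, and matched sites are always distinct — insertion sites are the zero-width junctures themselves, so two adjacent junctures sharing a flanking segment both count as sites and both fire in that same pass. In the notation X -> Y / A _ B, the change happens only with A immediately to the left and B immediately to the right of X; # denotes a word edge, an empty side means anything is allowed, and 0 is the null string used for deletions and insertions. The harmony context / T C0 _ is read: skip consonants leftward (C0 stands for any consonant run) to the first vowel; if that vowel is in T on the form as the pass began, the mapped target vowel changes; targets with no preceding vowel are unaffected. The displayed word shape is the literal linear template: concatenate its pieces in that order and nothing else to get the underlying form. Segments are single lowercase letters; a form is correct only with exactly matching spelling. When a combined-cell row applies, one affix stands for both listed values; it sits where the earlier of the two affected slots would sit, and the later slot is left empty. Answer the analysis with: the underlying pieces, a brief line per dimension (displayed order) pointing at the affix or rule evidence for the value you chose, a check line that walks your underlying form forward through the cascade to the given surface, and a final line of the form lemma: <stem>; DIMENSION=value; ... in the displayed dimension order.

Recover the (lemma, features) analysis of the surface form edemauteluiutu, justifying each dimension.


underlying: edmait-li-i-utu
CLASS=lu - signalled by the affix -li
TOR=ri - signalled by the affix -i
KEL=un - signalled by the affix -utu
check: edmaitliiutu -> edmautliiutu -> edmautluiutu -> edmautluiutu -> edemauteluiutu
lemma: edmait; CLASS=lu; TOR=ri; KEL=un


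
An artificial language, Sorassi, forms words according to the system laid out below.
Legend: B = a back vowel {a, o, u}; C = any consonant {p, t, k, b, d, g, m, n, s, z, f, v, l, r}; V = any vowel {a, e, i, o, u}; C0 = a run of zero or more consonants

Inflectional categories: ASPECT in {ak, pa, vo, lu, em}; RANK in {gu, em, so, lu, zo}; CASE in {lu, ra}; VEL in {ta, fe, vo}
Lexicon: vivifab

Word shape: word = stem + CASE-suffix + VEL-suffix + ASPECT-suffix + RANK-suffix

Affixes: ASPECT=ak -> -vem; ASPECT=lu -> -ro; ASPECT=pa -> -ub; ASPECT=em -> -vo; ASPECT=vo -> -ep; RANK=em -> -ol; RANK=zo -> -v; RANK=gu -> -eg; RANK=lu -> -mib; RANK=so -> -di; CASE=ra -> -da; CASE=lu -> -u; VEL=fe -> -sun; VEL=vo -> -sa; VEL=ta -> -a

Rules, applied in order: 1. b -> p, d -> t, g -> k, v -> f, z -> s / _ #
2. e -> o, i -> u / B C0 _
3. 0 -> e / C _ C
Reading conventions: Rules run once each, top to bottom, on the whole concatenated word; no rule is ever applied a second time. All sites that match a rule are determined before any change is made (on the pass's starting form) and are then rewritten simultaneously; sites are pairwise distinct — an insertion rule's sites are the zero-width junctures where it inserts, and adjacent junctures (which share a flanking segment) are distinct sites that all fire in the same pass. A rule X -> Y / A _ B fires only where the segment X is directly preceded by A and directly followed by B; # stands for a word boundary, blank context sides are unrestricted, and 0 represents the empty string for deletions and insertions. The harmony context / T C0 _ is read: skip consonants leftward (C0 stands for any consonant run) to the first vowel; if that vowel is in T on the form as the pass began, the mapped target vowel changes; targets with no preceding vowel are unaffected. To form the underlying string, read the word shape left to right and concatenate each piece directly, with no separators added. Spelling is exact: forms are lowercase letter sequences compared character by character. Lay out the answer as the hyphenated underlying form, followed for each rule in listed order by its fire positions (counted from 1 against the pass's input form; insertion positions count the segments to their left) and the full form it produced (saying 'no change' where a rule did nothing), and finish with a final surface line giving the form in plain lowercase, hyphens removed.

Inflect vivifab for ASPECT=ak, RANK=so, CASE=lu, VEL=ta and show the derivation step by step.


underlying: vivifab-u-a-vem-di
1. b -> p, d -> t, g -> k, v -> f, z -> s / _ #: no change
2. e -> o, i -> u / B C0 _: fires at position(s) 11: vivifabuavomdi
3. 0 -> e / C _ C: inserts after position(s) 12: vivifabuavomedi
surface: vivifabuavomedi


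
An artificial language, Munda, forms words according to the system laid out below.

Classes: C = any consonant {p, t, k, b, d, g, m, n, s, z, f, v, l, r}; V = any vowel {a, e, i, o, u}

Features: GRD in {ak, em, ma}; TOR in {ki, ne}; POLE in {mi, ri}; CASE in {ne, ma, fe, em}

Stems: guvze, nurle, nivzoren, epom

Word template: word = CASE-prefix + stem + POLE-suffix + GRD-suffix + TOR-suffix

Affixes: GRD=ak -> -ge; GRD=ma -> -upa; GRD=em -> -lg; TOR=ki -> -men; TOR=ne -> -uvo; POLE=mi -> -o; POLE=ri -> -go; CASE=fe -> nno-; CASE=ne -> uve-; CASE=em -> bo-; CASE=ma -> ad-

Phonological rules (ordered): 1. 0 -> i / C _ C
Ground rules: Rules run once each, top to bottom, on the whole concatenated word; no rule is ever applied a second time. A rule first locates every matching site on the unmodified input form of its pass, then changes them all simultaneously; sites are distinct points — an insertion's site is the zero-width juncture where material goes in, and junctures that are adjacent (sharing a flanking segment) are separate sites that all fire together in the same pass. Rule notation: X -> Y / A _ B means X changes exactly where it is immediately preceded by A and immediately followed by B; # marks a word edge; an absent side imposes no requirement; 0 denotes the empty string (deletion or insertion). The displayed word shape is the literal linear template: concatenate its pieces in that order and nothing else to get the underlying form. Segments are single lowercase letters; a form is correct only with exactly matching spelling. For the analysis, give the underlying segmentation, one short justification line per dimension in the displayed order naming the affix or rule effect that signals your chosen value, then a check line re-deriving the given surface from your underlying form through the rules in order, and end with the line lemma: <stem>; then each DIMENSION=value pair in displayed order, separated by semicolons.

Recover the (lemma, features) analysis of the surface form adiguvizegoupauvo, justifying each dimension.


underlying: ad-guvze-go-upa-uvo
GRD=ma - signalled by the affix -upa
TOR=ne - signalled by the affix -uvo
POLE=ri - signalled by the affix -go
CASE=ma - signalled by the affix ad-
check: adguvzegoupauvo -> adiguvizegoupauvo
lemma: guvze; GRD=ma; TOR=ne; POLE=ri; CASE=ma


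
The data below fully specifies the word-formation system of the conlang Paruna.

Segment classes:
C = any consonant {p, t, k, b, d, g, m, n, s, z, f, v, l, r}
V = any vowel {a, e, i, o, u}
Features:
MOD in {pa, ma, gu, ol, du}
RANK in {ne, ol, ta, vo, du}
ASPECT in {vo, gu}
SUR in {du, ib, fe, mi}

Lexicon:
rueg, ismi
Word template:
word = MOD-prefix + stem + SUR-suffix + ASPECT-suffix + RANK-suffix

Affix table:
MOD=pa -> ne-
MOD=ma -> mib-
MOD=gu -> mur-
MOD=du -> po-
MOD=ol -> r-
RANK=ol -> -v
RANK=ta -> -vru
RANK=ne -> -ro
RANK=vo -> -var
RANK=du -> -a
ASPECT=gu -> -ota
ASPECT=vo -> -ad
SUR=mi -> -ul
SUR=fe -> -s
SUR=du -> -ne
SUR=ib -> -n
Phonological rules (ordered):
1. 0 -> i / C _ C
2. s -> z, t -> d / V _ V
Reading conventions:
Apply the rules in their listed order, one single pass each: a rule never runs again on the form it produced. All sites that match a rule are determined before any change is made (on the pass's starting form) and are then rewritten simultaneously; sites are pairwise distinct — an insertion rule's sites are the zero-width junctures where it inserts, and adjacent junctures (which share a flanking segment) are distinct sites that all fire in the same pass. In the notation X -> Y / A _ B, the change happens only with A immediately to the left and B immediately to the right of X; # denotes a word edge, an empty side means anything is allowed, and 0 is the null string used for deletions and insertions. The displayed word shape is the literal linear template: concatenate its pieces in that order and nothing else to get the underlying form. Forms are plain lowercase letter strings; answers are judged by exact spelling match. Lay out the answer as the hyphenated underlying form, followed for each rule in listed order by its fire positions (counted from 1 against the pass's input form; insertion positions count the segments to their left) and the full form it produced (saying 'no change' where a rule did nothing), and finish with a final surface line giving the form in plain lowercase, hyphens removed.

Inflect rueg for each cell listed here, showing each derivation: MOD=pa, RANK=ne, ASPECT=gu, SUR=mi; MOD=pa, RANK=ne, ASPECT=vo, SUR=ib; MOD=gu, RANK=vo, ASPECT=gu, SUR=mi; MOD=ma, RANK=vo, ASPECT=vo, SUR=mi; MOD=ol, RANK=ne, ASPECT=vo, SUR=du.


cell MOD=pa, RANK=ne, ASPECT=gu, SUR=mi:
underlying: ne-rueg-ul-ota-ro
1. 0 -> i / C _ C: no change
2. s -> z, t -> d / V _ V: fires at position(s) 10: neruegulodaro
surface: neruegulodaro

cell MOD=pa, RANK=ne, ASPECT=vo, SUR=ib:
underlying: ne-rueg-n-ad-ro
1. 0 -> i / C _ C: inserts after position(s) 6, 9: nerueginadiro
2. s -> z, t -> d / V _ V: no change
surface: nerueginadiro

cell MOD=gu, RANK=vo, ASPECT=gu, SUR=mi:
underlying: mur-rueg-ul-ota-var
1. 0 -> i / C _ C: inserts after position(s) 3: muriruegulotavar
2. s -> z, t -> d / V _ V: fires at position(s) 12: muriruegulodavar
surface: muriruegulodavar

cell MOD=ma, RANK=vo, ASPECT=vo, SUR=mi:
underlying: mib-rueg-ul-ad-var
1. 0 -> i / C _ C: inserts after position(s) 3, 11: mibirueguladivar
2. s -> z, t -> d / V _ V: no change
surface: mibirueguladivar

cell MOD=ol, RANK=ne, ASPECT=vo, SUR=du:
underlying: r-rueg-ne-ad-ro
1. 0 -> i / C _ C: inserts after position(s) 1, 5, 9: riruegineadiro
2. s -> z, t -> d / V _ V: no change
surface: riruegineadiro


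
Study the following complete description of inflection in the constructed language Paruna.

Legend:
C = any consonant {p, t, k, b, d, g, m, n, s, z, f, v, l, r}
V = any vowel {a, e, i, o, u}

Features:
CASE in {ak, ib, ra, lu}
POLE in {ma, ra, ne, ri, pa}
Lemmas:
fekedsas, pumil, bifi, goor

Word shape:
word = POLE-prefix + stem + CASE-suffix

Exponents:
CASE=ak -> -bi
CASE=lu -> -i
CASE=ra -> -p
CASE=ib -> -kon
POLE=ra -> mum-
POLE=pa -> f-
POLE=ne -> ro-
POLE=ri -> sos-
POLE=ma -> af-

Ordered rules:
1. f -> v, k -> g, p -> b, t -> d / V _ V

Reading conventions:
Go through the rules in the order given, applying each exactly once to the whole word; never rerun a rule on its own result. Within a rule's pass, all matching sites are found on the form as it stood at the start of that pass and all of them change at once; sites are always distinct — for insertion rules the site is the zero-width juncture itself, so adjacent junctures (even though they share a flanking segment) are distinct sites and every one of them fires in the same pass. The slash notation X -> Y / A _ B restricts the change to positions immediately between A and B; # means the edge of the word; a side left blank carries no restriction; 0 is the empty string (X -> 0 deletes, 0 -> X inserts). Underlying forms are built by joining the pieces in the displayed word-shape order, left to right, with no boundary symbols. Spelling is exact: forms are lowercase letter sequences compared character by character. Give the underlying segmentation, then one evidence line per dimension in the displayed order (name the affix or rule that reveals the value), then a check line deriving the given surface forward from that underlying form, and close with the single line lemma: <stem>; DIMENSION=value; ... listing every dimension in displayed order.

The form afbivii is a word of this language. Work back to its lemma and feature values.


underlying: af-bifi-i
CASE=lu - signalled by the affix -i
POLE=ma - signalled by the affix af-
check: afbifii -> afbivii
lemma: bifi; CASE=lu; POLE=ma


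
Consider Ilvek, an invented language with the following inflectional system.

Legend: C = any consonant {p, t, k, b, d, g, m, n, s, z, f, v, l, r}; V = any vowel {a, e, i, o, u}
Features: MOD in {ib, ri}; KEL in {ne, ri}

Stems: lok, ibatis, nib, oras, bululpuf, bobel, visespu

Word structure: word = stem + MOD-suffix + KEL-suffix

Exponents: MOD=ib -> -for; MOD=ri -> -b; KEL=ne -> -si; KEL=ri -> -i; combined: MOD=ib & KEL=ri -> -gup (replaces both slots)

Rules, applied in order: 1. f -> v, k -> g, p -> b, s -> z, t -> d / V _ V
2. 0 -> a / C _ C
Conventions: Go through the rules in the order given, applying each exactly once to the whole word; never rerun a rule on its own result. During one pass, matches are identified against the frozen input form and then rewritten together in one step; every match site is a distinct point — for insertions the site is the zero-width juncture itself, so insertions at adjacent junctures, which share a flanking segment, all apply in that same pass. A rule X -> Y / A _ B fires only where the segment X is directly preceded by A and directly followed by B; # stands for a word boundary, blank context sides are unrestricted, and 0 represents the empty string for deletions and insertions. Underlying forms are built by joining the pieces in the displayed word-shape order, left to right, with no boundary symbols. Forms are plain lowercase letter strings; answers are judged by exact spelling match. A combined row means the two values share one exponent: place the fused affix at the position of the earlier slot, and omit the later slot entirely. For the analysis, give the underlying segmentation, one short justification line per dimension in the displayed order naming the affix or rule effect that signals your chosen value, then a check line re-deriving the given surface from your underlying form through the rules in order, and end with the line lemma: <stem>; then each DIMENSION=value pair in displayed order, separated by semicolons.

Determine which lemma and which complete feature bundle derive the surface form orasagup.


underlying: oras-gup
MOD=ib - signalled by the combined affix row
KEL=ri - signalled by the combined affix row
check: orasgup -> orasgup -> orasagup
lemma: oras; MOD=ib; KEL=ri


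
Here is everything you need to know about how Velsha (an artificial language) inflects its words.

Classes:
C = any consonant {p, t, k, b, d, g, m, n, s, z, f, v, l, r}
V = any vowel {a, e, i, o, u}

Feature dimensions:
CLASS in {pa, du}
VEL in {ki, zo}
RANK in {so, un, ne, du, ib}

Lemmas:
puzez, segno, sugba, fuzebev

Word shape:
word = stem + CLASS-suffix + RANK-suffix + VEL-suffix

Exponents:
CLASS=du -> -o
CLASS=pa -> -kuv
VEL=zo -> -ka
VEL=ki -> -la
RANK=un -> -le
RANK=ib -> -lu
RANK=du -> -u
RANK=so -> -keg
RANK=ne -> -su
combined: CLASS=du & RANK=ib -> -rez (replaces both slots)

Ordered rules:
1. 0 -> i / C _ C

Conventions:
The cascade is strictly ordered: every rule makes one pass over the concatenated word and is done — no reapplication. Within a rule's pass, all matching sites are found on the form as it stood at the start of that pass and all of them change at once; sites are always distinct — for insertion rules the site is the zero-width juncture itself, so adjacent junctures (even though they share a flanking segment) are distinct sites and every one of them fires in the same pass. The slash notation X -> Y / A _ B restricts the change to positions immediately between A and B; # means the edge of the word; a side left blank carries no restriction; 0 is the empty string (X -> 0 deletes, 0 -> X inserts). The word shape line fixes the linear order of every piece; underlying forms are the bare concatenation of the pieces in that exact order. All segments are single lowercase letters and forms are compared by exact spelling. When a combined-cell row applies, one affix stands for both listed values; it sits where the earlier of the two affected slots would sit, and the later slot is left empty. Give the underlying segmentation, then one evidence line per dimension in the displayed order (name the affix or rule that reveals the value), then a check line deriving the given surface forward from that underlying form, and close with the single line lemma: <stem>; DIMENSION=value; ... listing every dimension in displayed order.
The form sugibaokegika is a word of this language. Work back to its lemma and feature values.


underlying: sugba-o-keg-ka
CLASS=du - signalled by the affix -o
VEL=zo - signalled by the affix -ka
RANK=so - signalled by the affix -keg
check: sugbaokegka -> sugibaokegika
lemma: sugba; CLASS=du; VEL=zo; RANK=so


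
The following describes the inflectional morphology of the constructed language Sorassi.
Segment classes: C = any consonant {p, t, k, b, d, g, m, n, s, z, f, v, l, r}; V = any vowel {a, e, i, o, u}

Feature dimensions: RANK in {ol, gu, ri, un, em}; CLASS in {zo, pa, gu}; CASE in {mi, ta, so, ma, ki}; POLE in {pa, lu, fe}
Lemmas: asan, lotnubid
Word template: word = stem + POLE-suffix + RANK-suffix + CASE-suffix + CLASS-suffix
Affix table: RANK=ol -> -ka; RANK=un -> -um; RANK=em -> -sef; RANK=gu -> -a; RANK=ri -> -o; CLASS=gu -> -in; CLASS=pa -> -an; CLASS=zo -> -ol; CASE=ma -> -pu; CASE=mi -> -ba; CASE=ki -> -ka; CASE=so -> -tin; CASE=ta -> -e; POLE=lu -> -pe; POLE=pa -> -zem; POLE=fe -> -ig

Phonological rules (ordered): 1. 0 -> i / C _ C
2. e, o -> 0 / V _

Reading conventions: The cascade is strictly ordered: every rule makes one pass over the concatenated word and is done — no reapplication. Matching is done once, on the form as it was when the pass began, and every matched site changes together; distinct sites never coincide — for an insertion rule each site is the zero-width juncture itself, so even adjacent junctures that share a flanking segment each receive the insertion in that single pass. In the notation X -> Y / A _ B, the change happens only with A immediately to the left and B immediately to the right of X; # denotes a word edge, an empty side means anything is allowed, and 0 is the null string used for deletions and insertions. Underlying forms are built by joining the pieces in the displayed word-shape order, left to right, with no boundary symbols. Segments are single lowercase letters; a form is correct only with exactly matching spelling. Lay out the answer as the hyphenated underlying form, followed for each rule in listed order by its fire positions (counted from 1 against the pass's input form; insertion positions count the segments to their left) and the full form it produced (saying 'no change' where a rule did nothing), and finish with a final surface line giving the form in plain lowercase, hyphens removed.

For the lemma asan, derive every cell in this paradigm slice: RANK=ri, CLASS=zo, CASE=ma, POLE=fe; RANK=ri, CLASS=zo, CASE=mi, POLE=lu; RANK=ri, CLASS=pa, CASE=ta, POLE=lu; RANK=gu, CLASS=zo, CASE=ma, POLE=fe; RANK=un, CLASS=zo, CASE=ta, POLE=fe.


cell RANK=ri, CLASS=zo, CASE=ma, POLE=fe:
underlying: asan-ig-o-pu-ol
1. 0 -> i / C _ C: no change
2. e, o -> 0 / V _: fires at position(s) 10: asanigopul
surface: asanigopul

cell RANK=ri, CLASS=zo, CASE=mi, POLE=lu:
underlying: asan-pe-o-ba-ol
1. 0 -> i / C _ C: inserts after position(s) 4: asanipeobaol
2. e, o -> 0 / V _: fires at position(s) 8, 11: asanipebal
surface: asanipebal

cell RANK=ri, CLASS=pa, CASE=ta, POLE=lu:
underlying: asan-pe-o-e-an
1. 0 -> i / C _ C: inserts after position(s) 4: asanipeoean
2. e, o -> 0 / V _: fires at position(s) 8, 9: asanipean
surface: asanipean

cell RANK=gu, CLASS=zo, CASE=ma, POLE=fe:
underlying: asan-ig-a-pu-ol
1. 0 -> i / C _ C: no change
2. e, o -> 0 / V _: fires at position(s) 10: asanigapul
surface: asanigapul

cell RANK=un, CLASS=zo, CASE=ta, POLE=fe:
underlying: asan-ig-um-e-ol
1. 0 -> i / C _ C: no change
2. e, o -> 0 / V _: fires at position(s) 10: asanigumel
surface: asanigumel


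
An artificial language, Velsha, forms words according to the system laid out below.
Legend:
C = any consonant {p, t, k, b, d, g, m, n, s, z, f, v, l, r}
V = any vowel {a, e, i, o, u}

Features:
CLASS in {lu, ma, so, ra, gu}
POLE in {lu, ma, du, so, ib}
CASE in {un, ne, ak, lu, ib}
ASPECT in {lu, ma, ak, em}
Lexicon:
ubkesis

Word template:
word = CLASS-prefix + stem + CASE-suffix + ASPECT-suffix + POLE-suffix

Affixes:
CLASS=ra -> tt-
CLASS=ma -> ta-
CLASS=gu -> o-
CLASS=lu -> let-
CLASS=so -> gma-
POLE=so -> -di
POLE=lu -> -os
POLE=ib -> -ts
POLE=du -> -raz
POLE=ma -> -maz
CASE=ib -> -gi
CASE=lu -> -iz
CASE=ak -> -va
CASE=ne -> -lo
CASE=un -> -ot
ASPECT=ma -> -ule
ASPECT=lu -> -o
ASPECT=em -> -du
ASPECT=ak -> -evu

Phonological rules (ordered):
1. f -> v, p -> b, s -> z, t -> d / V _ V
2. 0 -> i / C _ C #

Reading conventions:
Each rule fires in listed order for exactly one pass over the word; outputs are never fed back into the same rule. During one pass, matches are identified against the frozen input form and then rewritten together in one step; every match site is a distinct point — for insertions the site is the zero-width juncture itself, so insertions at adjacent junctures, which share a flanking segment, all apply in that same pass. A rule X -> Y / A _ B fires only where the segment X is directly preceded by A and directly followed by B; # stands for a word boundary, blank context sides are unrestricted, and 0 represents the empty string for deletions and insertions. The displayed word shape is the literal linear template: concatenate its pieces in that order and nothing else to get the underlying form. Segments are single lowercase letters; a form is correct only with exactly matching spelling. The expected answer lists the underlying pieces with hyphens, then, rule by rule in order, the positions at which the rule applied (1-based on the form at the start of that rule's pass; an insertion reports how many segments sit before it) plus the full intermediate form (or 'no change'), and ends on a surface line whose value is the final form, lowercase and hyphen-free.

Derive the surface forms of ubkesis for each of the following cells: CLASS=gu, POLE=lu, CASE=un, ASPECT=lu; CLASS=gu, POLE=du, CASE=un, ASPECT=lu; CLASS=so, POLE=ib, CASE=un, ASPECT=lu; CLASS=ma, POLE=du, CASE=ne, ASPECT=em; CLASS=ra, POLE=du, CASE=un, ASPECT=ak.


cell CLASS=gu, POLE=lu, CASE=un, ASPECT=lu:
underlying: o-ubkesis-ot-o-os
1. f -> v, p -> b, s -> z, t -> d / V _ V: fires at position(s) 6, 8, 10: oubkezizodoos
2. 0 -> i / C _ C #: no change
surface: oubkezizodoos

cell CLASS=gu, POLE=du, CASE=un, ASPECT=lu:
underlying: o-ubkesis-ot-o-raz
1. f -> v, p -> b, s -> z, t -> d / V _ V: fires at position(s) 6, 8, 10: oubkezizodoraz
2. 0 -> i / C _ C #: no change
surface: oubkezizodoraz

cell CLASS=so, POLE=ib, CASE=un, ASPECT=lu:
underlying: gma-ubkesis-ot-o-ts
1. f -> v, p -> b, s -> z, t -> d / V _ V: fires at position(s) 8, 10, 12: gmaubkezizodots
2. 0 -> i / C _ C #: inserts after position(s) 14: gmaubkezizodotis
surface: gmaubkezizodotis

cell CLASS=ma, POLE=du, CASE=ne, ASPECT=em:
underlying: ta-ubkesis-lo-du-raz
1. f -> v, p -> b, s -> z, t -> d / V _ V: fires at position(s) 7: taubkezisloduraz
2. 0 -> i / C _ C #: no change
surface: taubkezisloduraz

cell CLASS=ra, POLE=du, CASE=un, ASPECT=ak:
underlying: tt-ubkesis-ot-evu-raz
1. f -> v, p -> b, s -> z, t -> d / V _ V: fires at position(s) 7, 9, 11: ttubkezizodevuraz
2. 0 -> i / C _ C #: no change
surface: ttubkezizodevuraz


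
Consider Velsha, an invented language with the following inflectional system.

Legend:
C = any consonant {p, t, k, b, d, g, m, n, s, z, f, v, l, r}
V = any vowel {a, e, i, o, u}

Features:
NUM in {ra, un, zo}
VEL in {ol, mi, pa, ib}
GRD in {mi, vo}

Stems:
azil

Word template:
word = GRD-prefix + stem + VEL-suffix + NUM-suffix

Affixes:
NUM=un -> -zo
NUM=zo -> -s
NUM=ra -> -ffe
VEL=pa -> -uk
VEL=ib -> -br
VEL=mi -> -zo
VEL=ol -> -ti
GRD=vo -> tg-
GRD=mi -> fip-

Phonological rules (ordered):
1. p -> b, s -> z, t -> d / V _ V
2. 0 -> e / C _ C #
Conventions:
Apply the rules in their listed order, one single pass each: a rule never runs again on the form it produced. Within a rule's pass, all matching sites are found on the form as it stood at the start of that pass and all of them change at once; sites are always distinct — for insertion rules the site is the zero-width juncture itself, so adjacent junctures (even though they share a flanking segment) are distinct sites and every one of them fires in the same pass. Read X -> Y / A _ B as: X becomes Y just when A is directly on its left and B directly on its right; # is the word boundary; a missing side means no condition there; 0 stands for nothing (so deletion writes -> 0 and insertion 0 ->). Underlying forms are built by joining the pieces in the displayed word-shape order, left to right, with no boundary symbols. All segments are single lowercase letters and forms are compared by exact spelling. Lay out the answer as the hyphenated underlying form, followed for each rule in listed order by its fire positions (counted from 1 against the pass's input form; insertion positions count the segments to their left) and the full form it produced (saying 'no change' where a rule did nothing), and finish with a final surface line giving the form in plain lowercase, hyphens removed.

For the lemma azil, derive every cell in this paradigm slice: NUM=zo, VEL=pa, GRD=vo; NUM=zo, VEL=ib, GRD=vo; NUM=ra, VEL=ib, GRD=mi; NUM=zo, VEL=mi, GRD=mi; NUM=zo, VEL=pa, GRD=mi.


cell NUM=zo, VEL=pa, GRD=vo:
underlying: tg-azil-uk-s
1. p -> b, s -> z, t -> d / V _ V: no change
2. 0 -> e / C _ C #: inserts after position(s) 8: tgazilukes
surface: tgazilukes

cell NUM=zo, VEL=ib, GRD=vo:
underlying: tg-azil-br-s
1. p -> b, s -> z, t -> d / V _ V: no change
2. 0 -> e / C _ C #: inserts after position(s) 8: tgazilbres
surface: tgazilbres

cell NUM=ra, VEL=ib, GRD=mi:
underlying: fip-azil-br-ffe
1. p -> b, s -> z, t -> d / V _ V: fires at position(s) 3: fibazilbrffe
2. 0 -> e / C _ C #: no change
surface: fibazilbrffe

cell NUM=zo, VEL=mi, GRD=mi:
underlying: fip-azil-zo-s
1. p -> b, s -> z, t -> d / V _ V: fires at position(s) 3: fibazilzos
2. 0 -> e / C _ C #: no change
surface: fibazilzos

cell NUM=zo, VEL=pa, GRD=mi:
underlying: fip-azil-uk-s
1. p -> b, s -> z, t -> d / V _ V: fires at position(s) 3: fibaziluks
2. 0 -> e / C _ C #: inserts after position(s) 9: fibazilukes
surface: fibazilukes


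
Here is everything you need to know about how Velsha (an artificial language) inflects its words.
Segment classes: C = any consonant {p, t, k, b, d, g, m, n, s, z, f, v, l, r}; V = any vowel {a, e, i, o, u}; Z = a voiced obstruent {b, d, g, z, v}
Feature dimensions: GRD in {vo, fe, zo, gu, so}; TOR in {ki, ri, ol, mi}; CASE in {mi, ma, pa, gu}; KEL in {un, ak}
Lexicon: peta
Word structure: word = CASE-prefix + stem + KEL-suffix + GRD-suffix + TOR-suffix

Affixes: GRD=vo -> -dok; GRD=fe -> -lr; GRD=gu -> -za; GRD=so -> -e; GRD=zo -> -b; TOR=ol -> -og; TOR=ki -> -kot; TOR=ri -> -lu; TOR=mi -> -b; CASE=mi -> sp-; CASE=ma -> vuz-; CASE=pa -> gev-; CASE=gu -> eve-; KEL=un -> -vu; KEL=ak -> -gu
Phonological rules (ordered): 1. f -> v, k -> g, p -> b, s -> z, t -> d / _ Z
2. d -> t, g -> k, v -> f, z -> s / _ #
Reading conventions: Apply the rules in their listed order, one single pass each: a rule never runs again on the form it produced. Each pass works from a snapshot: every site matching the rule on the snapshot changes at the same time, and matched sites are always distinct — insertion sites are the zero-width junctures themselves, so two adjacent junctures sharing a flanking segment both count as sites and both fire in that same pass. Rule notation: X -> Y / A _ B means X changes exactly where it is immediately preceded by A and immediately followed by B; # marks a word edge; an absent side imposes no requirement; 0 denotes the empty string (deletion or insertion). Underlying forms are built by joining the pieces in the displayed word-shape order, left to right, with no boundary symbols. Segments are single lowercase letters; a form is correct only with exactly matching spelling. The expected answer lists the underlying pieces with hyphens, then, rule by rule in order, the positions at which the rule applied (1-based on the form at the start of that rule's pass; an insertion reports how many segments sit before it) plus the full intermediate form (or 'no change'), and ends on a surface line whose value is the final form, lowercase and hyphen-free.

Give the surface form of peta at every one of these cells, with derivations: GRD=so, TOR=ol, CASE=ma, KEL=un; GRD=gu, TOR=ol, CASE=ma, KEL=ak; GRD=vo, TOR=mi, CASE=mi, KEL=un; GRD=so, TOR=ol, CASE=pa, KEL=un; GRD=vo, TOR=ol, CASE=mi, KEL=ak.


cell GRD=so, TOR=ol, CASE=ma, KEL=un:
underlying: vuz-peta-vu-e-og
1. f -> v, k -> g, p -> b, s -> z, t -> d / _ Z: no change
2. d -> t, g -> k, v -> f, z -> s / _ #: fires at position(s) 12: vuzpetavueok
surface: vuzpetavueok

cell GRD=gu, TOR=ol, CASE=ma, KEL=ak:
underlying: vuz-peta-gu-za-og
1. f -> v, k -> g, p -> b, s -> z, t -> d / _ Z: no change
2. d -> t, g -> k, v -> f, z -> s / _ #: fires at position(s) 13: vuzpetaguzaok
surface: vuzpetaguzaok

cell GRD=vo, TOR=mi, CASE=mi, KEL=un:
underlying: sp-peta-vu-dok-b
1. f -> v, k -> g, p -> b, s -> z, t -> d / _ Z: fires at position(s) 11: sppetavudogb
2. d -> t, g -> k, v -> f, z -> s / _ #: no change
surface: sppetavudogb

cell GRD=so, TOR=ol, CASE=pa, KEL=un:
underlying: gev-peta-vu-e-og
1. f -> v, k -> g, p -> b, s -> z, t -> d / _ Z: no change
2. d -> t, g -> k, v -> f, z -> s / _ #: fires at position(s) 12: gevpetavueok
surface: gevpetavueok

cell GRD=vo, TOR=ol, CASE=mi, KEL=ak:
underlying: sp-peta-gu-dok-og
1. f -> v, k -> g, p -> b, s -> z, t -> d / _ Z: no change
2. d -> t, g -> k, v -> f, z -> s / _ #: fires at position(s) 13: sppetagudokok
surface: sppetagudokok


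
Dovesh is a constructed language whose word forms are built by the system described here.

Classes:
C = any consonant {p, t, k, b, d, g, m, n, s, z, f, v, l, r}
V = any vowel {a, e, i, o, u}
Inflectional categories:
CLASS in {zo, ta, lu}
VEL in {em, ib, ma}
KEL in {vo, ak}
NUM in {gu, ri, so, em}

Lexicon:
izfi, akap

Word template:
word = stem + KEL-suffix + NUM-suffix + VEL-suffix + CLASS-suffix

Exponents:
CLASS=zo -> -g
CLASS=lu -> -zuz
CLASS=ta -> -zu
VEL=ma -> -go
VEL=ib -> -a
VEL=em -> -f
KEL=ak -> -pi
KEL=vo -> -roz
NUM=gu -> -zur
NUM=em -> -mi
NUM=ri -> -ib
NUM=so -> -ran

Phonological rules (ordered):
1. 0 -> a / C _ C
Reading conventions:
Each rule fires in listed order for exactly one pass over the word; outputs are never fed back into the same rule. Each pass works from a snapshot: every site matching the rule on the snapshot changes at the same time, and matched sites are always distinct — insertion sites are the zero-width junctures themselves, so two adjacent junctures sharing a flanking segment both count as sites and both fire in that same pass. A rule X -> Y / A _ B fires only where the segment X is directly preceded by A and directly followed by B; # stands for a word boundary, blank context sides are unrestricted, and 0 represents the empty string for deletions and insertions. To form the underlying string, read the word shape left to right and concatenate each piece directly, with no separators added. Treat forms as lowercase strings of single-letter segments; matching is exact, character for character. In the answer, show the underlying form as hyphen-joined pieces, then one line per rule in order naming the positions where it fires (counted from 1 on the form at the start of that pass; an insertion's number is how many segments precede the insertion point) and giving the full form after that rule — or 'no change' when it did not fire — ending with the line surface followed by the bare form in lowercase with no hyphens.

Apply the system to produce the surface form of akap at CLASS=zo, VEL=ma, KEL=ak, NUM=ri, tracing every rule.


underlying: akap-pi-ib-go-g
1. 0 -> a / C _ C: inserts after position(s) 4, 8: akapapiibagog
surface: akapapiibagog
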